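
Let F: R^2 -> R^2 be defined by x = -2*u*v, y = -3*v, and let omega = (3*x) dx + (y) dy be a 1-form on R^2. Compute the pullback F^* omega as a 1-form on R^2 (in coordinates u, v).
F^* omega = (12*u*v^2) du + (3*v*(4*u^2 + 3)) dv

Using F^*(f dg) = (f ∘ F) d(g ∘ F), substitute each coordinate x_i by F_i(u, v) in f_i, and replace dx_i by d F_i = (∂F_i/∂u) du + (∂F_i/∂v) dv.
  For the x component: f_1(F) = -6*u*v; d F_1 = (-2*v) du + (-2*u) dv
  For the y component: f_2(F) = -3*v; d F_2 = (0) du + (-3) dv
Combining and collecting du, dv coefficients:
  coeff of du: 12*u*v^2
  coeff of dv: 3*v*(4*u^2 + 3)
F^* omega = (12*u*v^2) du + (3*v*(4*u^2 + 3)) dv.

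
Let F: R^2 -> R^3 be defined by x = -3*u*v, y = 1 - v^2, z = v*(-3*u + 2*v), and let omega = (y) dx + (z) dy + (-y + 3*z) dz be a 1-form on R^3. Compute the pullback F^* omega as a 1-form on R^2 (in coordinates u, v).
F^* omega = (v^2*(27*u - 18*v)) du + (v*(27*u^2 - 48*u*v + 24*v^2 - 4)) dv

Using F^*(f dg) = (f ∘ F) d(g ∘ F), substitute each coordinate x_i by F_i(u, v) in f_i, and replace dx_i by d F_i = (∂F_i/∂u) du + (∂F_i/∂v) dv.
  For the x component: f_1(F) = 1 - v^2; d F_1 = (-3*v) du + (-3*u) dv
  For the y component: f_2(F) = v*(-3*u + 2*v); d F_2 = (0) du + (-2*v) dv
  For the z component: f_3(F) = -9*u*v + 7*v^2 - 1; d F_3 = (-3*v) du + (-3*u + 4*v) dv
Combining and collecting du, dv coefficients:
  coeff of du: v^2*(27*u - 18*v)
  coeff of dv: v*(27*u^2 - 48*u*v + 24*v^2 - 4)
F^* omega = (v^2*(27*u - 18*v)) du + (v*(27*u^2 - 48*u*v + 24*v^2 - 4)) dv.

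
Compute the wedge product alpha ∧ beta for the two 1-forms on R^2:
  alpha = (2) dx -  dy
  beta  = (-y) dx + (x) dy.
alpha ∧ beta = (2*x - y) dx ∧ dy

Distribute the wedge, using dx_i ∧ dx_j = -dx_j ∧ dx_i and dx_i ∧ dx_i = 0. For each pair (i, j) with i < j, the coefficient of dx_i ∧ dx_j in alpha ∧ beta is (alpha_i * beta_j - alpha_j * beta_i). Collecting: alpha ∧ beta = (2*x - y) dx ∧ dy.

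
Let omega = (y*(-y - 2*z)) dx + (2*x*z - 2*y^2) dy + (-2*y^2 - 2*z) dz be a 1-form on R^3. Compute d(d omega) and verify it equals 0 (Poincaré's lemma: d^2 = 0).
d(d omega) = 0

Step 1: d omega = sum_{i<j} (∂f_j/∂x_i - ∂f_i/∂x_j) dx_i ∧ dx_j:
  coeff of dx ∧ dy: 2*y + 4*z
  coeff of dx ∧ dz: 2*y
  coeff of dy ∧ dz: -2*x - 4*y
Step 2: Apply d again to each 2-form coefficient. The only possible 3-form in R^3 is dx ∧ dy ∧ dz, with coefficient
  ∂(coeff of dy∧dz)/∂x - ∂(coeff of dx∧dz)/∂y + ∂(coeff of dx∧dy)/∂z
  = ∂/∂x (-2*x - 4*y) - ∂/∂y (2*y) + ∂/∂z (2*y + 4*z).
Each of these terms simplifies to sums of mixed partials that cancel in pairs. The result is 0 (by equality of mixed partials for smooth functions — Schwarz / Clairaut).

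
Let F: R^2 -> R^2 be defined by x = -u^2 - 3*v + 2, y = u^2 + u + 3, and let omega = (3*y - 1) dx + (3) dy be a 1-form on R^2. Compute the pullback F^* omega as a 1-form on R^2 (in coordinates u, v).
F^* omega = (-6*u^3 - 6*u^2 - 10*u + 3) du + (-9*u^2 - 9*u - 24) dv

Using F^*(f dg) = (f ∘ F) d(g ∘ F), substitute each coordinate x_i by F_i(u, v) in f_i, and replace dx_i by d F_i = (∂F_i/∂u) du + (∂F_i/∂v) dv.
  For the x component: f_1(F) = 3*u^2 + 3*u + 8; d F_1 = (-2*u) du + (-3) dv
  For the y component: f_2(F) = 3; d F_2 = (2*u + 1) du + (0) dv
Combining and collecting du, dv coefficients:
  coeff of du: -6*u^3 - 6*u^2 - 10*u + 3
  coeff of dv: -9*u^2 - 9*u - 24
F^* omega = (-6*u^3 - 6*u^2 - 10*u + 3) du + (-9*u^2 - 9*u - 24) dv.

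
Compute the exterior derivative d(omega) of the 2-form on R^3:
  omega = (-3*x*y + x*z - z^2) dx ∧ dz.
d(omega) = (3*x) dx ∧ dy ∧ dz

For a 2-form omega = sum_{i<j} g_{ij} dx_i ∧ dx_j, the exterior derivative is
  d(omega) = sum_{i<j} d(g_{ij}) ∧ dx_i ∧ dx_j = sum_{i<j, k} (∂g_{ij}/∂x_k) dx_k ∧ dx_i ∧ dx_j.
Expand each term, using dx_k ∧ dx_i ∧ dx_j = sgn(permutation) dx_{(a)} ∧ dx_{(b)} ∧ dx_{(c)} with (a < b < c) sorted:
  d(-3*x*y + x*z - z^2) includes (∂/∂y)(-3*x*y + x*z - z^2) dy = (-3*x) dy, which multiplied by dx ∧ dz gives (3*x) dx ∧ dy ∧ dz
Collecting like 3-forms: d(omega) = (3*x) dx ∧ dy ∧ dz.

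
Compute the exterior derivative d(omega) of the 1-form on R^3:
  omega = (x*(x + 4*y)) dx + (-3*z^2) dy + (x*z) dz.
d(omega) = (-4*x) dx ∧ dy + (z) dx ∧ dz + (6*z) dy ∧ dz

For a 1-form omega = sum_i f_i dx_i, the exterior derivative is
  d(omega) = sum_{i < j} (∂f_j/∂x_i - ∂f_i/∂x_j) dx_i ∧ dx_j.
  coefficient of dx ∧ dy: ∂f_2/∂x - ∂f_1/∂y = ∂(-3*z^2)/∂x - ∂(x*(x + 4*y))/∂y = -4*x
  coefficient of dx ∧ dz: ∂f_3/∂x - ∂f_1/∂z = ∂(x*z)/∂x - ∂(x*(x + 4*y))/∂z = z
  coefficient of dy ∧ dz: ∂f_3/∂y - ∂f_2/∂z = ∂(x*z)/∂y - ∂(-3*z^2)/∂z = 6*z
Assembling: d(omega) = (-4*x) dx ∧ dy + (z) dx ∧ dz + (6*z) dy ∧ dz.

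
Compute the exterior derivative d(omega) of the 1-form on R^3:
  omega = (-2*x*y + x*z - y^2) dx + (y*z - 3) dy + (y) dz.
d(omega) = (2*x + 2*y) dx ∧ dy + (-x) dx ∧ dz + (1 - y) dy ∧ dz

For a 1-form omega = sum_i f_i dx_i, the exterior derivative is
  d(omega) = sum_{i < j} (∂f_j/∂x_i - ∂f_i/∂x_j) dx_i ∧ dx_j.
  coefficient of dx ∧ dy: ∂f_2/∂x - ∂f_1/∂y = ∂(y*z - 3)/∂x - ∂(-2*x*y + x*z - y^2)/∂y = 2*x + 2*y
  coefficient of dx ∧ dz: ∂f_3/∂x - ∂f_1/∂z = ∂(y)/∂x - ∂(-2*x*y + x*z - y^2)/∂z = -x
  coefficient of dy ∧ dz: ∂f_3/∂y - ∂f_2/∂z = ∂(y)/∂y - ∂(y*z - 3)/∂z = 1 - y
Assembling: d(omega) = (2*x + 2*y) dx ∧ dy + (-x) dx ∧ dz + (1 - y) dy ∧ dz.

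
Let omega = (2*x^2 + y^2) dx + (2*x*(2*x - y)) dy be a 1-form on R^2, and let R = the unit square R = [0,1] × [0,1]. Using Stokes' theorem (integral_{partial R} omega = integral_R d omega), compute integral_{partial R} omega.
integral_(partial R) omega = 2

Stokes: integral_partial_R omega = integral_R d omega with d omega = (∂Q/∂x - ∂P/∂y) dx ∧ dy.
  ∂Q/∂x = 8*x - 2*y
  ∂P/∂y = 2*y
  integrand = ∂Q/∂x - ∂P/∂y = 8*x - 4*y.
Integrating over R: integral_0^1 integral_0^1 (8*x - 4*y) dx dy = 2.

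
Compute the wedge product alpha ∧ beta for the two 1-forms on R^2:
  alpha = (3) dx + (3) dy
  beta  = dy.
alpha ∧ beta = (3) dx ∧ dy

Distribute the wedge, using dx_i ∧ dx_j = -dx_j ∧ dx_i and dx_i ∧ dx_i = 0. For each pair (i, j) with i < j, the coefficient of dx_i ∧ dx_j in alpha ∧ beta is (alpha_i * beta_j - alpha_j * beta_i). Collecting: alpha ∧ beta = (3) dx ∧ dy.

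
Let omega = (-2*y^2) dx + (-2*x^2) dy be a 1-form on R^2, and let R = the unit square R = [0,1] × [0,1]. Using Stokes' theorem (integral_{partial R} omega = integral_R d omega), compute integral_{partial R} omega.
integral_(partial R) omega = 0

Stokes: integral_partial_R omega = integral_R d omega with d omega = (∂Q/∂x - ∂P/∂y) dx ∧ dy.
  ∂Q/∂x = -4*x
  ∂P/∂y = -4*y
  integrand = ∂Q/∂x - ∂P/∂y = -4*x + 4*y.
Integrating over R: integral_0^1 integral_0^1 (-4*x + 4*y) dx dy = 0.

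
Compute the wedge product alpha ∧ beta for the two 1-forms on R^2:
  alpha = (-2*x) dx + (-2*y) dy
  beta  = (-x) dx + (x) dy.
alpha ∧ beta = (-2*x*(x + y)) dx ∧ dy

Distribute the wedge, using dx_i ∧ dx_j = -dx_j ∧ dx_i and dx_i ∧ dx_i = 0. For each pair (i, j) with i < j, the coefficient of dx_i ∧ dx_j in alpha ∧ beta is (alpha_i * beta_j - alpha_j * beta_i). Collecting: alpha ∧ beta = (-2*x*(x + y)) dx ∧ dy.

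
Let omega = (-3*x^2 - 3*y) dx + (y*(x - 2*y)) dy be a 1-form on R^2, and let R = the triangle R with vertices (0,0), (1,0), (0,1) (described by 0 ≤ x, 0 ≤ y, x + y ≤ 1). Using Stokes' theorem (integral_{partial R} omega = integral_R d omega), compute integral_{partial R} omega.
integral_(partial R) omega = 5/3

Stokes: integral_partial_R omega = integral_R d omega with d omega = (∂Q/∂x - ∂P/∂y) dx ∧ dy.
  ∂Q/∂x = y
  ∂P/∂y = -3
  integrand = ∂Q/∂x - ∂P/∂y = y + 3.
Integrating over R: integral_0^1 integral_0^{1-x} (y + 3) dy dx = 5/3.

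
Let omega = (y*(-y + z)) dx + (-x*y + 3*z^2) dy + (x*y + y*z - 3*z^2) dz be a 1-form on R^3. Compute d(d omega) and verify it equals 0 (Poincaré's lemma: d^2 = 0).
d(d omega) = 0

Step 1: d omega = sum_{i<j} (∂f_j/∂x_i - ∂f_i/∂x_j) dx_i ∧ dx_j:
  coeff of dx ∧ dy: y - z
  coeff of dx ∧ dz: 0
  coeff of dy ∧ dz: x - 5*z
Step 2: Apply d again to each 2-form coefficient. The only possible 3-form in R^3 is dx ∧ dy ∧ dz, with coefficient
  ∂(coeff of dy∧dz)/∂x - ∂(coeff of dx∧dz)/∂y + ∂(coeff of dx∧dy)/∂z
  = ∂/∂x (x - 5*z) - ∂/∂y (0) + ∂/∂z (y - z).
Each of these terms simplifies to sums of mixed partials that cancel in pairs. The result is 0 (by equality of mixed partials for smooth functions — Schwarz / Clairaut).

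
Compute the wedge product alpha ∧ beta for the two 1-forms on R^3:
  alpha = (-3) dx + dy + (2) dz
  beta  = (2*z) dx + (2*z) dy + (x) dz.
alpha ∧ beta = (-8*z) dx ∧ dy + (-3*x - 4*z) dx ∧ dz + (x - 4*z) dy ∧ dz

Distribute the wedge, using dx_i ∧ dx_j = -dx_j ∧ dx_i and dx_i ∧ dx_i = 0. For each pair (i, j) with i < j, the coefficient of dx_i ∧ dx_j in alpha ∧ beta is (alpha_i * beta_j - alpha_j * beta_i). Collecting: alpha ∧ beta = (-8*z) dx ∧ dy + (-3*x - 4*z) dx ∧ dz + (x - 4*z) dy ∧ dz.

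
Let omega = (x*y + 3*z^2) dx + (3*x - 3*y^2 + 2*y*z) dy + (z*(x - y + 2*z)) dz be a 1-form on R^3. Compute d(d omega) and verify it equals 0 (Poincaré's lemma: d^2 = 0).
d(d omega) = 0

Step 1: d omega = sum_{i<j} (∂f_j/∂x_i - ∂f_i/∂x_j) dx_i ∧ dx_j:
  coeff of dx ∧ dy: 3 - x
  coeff of dx ∧ dz: -5*z
  coeff of dy ∧ dz: -2*y - z
Step 2: Apply d again to each 2-form coefficient. The only possible 3-form in R^3 is dx ∧ dy ∧ dz, with coefficient
  ∂(coeff of dy∧dz)/∂x - ∂(coeff of dx∧dz)/∂y + ∂(coeff of dx∧dy)/∂z
  = ∂/∂x (-2*y - z) - ∂/∂y (-5*z) + ∂/∂z (3 - x).
Each of these terms simplifies to sums of mixed partials that cancel in pairs. The result is 0 (by equality of mixed partials for smooth functions — Schwarz / Clairaut).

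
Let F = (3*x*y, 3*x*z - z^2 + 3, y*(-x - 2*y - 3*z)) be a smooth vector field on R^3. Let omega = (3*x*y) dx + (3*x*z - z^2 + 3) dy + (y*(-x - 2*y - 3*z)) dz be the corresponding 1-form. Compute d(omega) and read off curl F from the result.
d(omega) = (-4*x - 4*y - z) dy ∧ dz + (y) dz ∧ dx + (-3*x + 3*z) dx ∧ dy; curl F = (-4*x - 4*y - z, y, -3*x + 3*z)

d omega = sum_{i<j} (∂f_j/∂x_i - ∂f_i/∂x_j) dx_i ∧ dx_j. Under the identification (dy ∧ dz, dz ∧ dx, dx ∧ dy) ↔ (e_x, e_y, e_z), the coefficients are exactly the components of curl F. Compute:
  ∂R/∂y - ∂Q/∂z = (-x - 4*y - 3*z) - (3*x - 2*z) = -4*x - 4*y - z
  ∂P/∂z - ∂R/∂x = (0) - (-y) = y
  ∂Q/∂x - ∂P/∂y = (3*z) - (3*x) = -3*x + 3*z.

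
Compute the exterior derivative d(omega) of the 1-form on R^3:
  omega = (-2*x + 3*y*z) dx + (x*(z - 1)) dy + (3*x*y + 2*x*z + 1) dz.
d(omega) = (-2*z - 1) dx ∧ dy + (2*z) dx ∧ dz + (2*x) dy ∧ dz

For a 1-form omega = sum_i f_i dx_i, the exterior derivative is
  d(omega) = sum_{i < j} (∂f_j/∂x_i - ∂f_i/∂x_j) dx_i ∧ dx_j.
  coefficient of dx ∧ dy: ∂f_2/∂x - ∂f_1/∂y = ∂(x*(z - 1))/∂x - ∂(-2*x + 3*y*z)/∂y = -2*z - 1
  coefficient of dx ∧ dz: ∂f_3/∂x - ∂f_1/∂z = ∂(3*x*y + 2*x*z + 1)/∂x - ∂(-2*x + 3*y*z)/∂z = 2*z
  coefficient of dy ∧ dz: ∂f_3/∂y - ∂f_2/∂z = ∂(3*x*y + 2*x*z + 1)/∂y - ∂(x*(z - 1))/∂z = 2*x
Assembling: d(omega) = (-2*z - 1) dx ∧ dy + (2*z) dx ∧ dz + (2*x) dy ∧ dz.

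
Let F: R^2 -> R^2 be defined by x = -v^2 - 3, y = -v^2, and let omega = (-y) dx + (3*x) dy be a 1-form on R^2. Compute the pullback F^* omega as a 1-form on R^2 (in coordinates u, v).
F^* omega = (4*v^3 + 18*v) dv

Using F^*(f dg) = (f ∘ F) d(g ∘ F), substitute each coordinate x_i by F_i(u, v) in f_i, and replace dx_i by d F_i = (∂F_i/∂u) du + (∂F_i/∂v) dv.
  For the x component: f_1(F) = v^2; d F_1 = (0) du + (-2*v) dv
  For the y component: f_2(F) = -3*v^2 - 9; d F_2 = (0) du + (-2*v) dv
Combining and collecting du, dv coefficients:
  coeff of du: 0
  coeff of dv: 4*v^3 + 18*v
F^* omega = (4*v^3 + 18*v) dv.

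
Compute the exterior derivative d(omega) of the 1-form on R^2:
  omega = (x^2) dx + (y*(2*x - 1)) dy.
d(omega) = (2*y) dx ∧ dy

For a 1-form omega = sum_i f_i dx_i, the exterior derivative is
  d(omega) = sum_{i < j} (∂f_j/∂x_i - ∂f_i/∂x_j) dx_i ∧ dx_j.
  coefficient of dx ∧ dy: ∂f_2/∂x - ∂f_1/∂y = ∂(y*(2*x - 1))/∂x - ∂(x^2)/∂y = 2*y
Assembling: d(omega) = (2*y) dx ∧ dy.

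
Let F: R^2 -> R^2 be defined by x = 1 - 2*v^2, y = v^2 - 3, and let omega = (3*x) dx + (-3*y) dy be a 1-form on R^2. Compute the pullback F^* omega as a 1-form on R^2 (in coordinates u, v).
F^* omega = (18*v^3 + 6*v) dv

Using F^*(f dg) = (f ∘ F) d(g ∘ F), substitute each coordinate x_i by F_i(u, v) in f_i, and replace dx_i by d F_i = (∂F_i/∂u) du + (∂F_i/∂v) dv.
  For the x component: f_1(F) = 3 - 6*v^2; d F_1 = (0) du + (-4*v) dv
  For the y component: f_2(F) = 9 - 3*v^2; d F_2 = (0) du + (2*v) dv
Combining and collecting du, dv coefficients:
  coeff of du: 0
  coeff of dv: 18*v^3 + 6*v
F^* omega = (18*v^3 + 6*v) dv.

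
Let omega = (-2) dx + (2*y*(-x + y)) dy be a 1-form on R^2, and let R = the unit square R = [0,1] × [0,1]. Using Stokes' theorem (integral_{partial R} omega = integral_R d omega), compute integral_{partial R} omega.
integral_(partial R) omega = -1

Stokes: integral_partial_R omega = integral_R d omega with d omega = (∂Q/∂x - ∂P/∂y) dx ∧ dy.
  ∂Q/∂x = -2*y
  ∂P/∂y = 0
  integrand = ∂Q/∂x - ∂P/∂y = -2*y.
Integrating over R: integral_0^1 integral_0^1 (-2*y) dx dy = -1.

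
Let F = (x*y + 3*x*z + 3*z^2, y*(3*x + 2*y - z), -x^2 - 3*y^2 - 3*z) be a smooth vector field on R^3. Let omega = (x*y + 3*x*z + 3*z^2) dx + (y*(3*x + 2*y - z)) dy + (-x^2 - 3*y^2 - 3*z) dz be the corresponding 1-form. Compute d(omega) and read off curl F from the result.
d(omega) = (-5*y) dy ∧ dz + (5*x + 6*z) dz ∧ dx + (-x + 3*y) dx ∧ dy; curl F = (-5*y, 5*x + 6*z, -x + 3*y)

d omega = sum_{i<j} (∂f_j/∂x_i - ∂f_i/∂x_j) dx_i ∧ dx_j. Under the identification (dy ∧ dz, dz ∧ dx, dx ∧ dy) ↔ (e_x, e_y, e_z), the coefficients are exactly the components of curl F. Compute:
  ∂R/∂y - ∂Q/∂z = (-6*y) - (-y) = -5*y
  ∂P/∂z - ∂R/∂x = (3*x + 6*z) - (-2*x) = 5*x + 6*z
  ∂Q/∂x - ∂P/∂y = (3*y) - (x) = -x + 3*y.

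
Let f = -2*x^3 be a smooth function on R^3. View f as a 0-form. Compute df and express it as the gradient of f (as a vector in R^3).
df = (-6*x^2) dx + (0) dy + (0) dz; grad f = (-6*x^2, 0, 0)

For a 0-form f, d f = (∂f/∂x) dx + (∂f/∂y) dy + (∂f/∂z) dz. The components of the vector representation are exactly the entries of grad f in Cartesian coordinates:
  ∂f/∂x = -6*x^2
  ∂f/∂y = 0
  ∂f/∂z = 0.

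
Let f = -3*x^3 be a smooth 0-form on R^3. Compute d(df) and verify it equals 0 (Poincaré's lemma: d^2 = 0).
d(df) = 0

Step 1: df = sum_i (∂f/∂x_i) dx_i = (-9*x^2) dx + (0) dy + (0) dz.
Step 2: Apply d again. Using the 1-form formula, the coefficient of dx ∧ dy in d(df) is ∂^2 f/∂x ∂y - ∂^2 f/∂y ∂x = (0) - (0) = 0 (equality of mixed partials for smooth f).
Similarly for dx ∧ dz and dy ∧ dz — all coefficients vanish. So d(df) = 0.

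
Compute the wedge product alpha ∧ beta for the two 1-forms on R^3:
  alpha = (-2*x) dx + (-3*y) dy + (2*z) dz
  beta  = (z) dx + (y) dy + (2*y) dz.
alpha ∧ beta = (y*(-2*x + 3*z)) dx ∧ dy + (-4*x*y - 2*z^2) dx ∧ dz + (-2*y*(3*y + z)) dy ∧ dz

Distribute the wedge, using dx_i ∧ dx_j = -dx_j ∧ dx_i and dx_i ∧ dx_i = 0. For each pair (i, j) with i < j, the coefficient of dx_i ∧ dx_j in alpha ∧ beta is (alpha_i * beta_j - alpha_j * beta_i). Collecting: alpha ∧ beta = (y*(-2*x + 3*z)) dx ∧ dy + (-4*x*y - 2*z^2) dx ∧ dz + (-2*y*(3*y + z)) dy ∧ dz.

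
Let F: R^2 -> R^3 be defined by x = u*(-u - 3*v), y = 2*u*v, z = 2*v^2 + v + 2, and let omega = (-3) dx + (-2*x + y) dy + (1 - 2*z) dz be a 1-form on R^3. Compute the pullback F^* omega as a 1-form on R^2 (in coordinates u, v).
F^* omega = (4*u^2*v + 16*u*v^2 + 6*u + 9*v) du + (4*u^3 + 16*u^2*v + 9*u - 16*v^3 - 12*v^2 - 14*v - 3) dv

Using F^*(f dg) = (f ∘ F) d(g ∘ F), substitute each coordinate x_i by F_i(u, v) in f_i, and replace dx_i by d F_i = (∂F_i/∂u) du + (∂F_i/∂v) dv.
  For the x component: f_1(F) = -3; d F_1 = (-2*u - 3*v) du + (-3*u) dv
  For the y component: f_2(F) = 2*u*(u + 4*v); d F_2 = (2*v) du + (2*u) dv
  For the z component: f_3(F) = -4*v^2 - 2*v - 3; d F_3 = (0) du + (4*v + 1) dv
Combining and collecting du, dv coefficients:
  coeff of du: 4*u^2*v + 16*u*v^2 + 6*u + 9*v
  coeff of dv: 4*u^3 + 16*u^2*v + 9*u - 16*v^3 - 12*v^2 - 14*v - 3
F^* omega = (4*u^2*v + 16*u*v^2 + 6*u + 9*v) du + (4*u^3 + 16*u^2*v + 9*u - 16*v^3 - 12*v^2 - 14*v - 3) dv.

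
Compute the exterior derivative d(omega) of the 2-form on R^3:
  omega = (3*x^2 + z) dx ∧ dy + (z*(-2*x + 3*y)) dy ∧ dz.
d(omega) = (1 - 2*z) dx ∧ dy ∧ dz

For a 2-form omega = sum_{i<j} g_{ij} dx_i ∧ dx_j, the exterior derivative is
  d(omega) = sum_{i<j} d(g_{ij}) ∧ dx_i ∧ dx_j = sum_{i<j, k} (∂g_{ij}/∂x_k) dx_k ∧ dx_i ∧ dx_j.
Expand each term, using dx_k ∧ dx_i ∧ dx_j = sgn(permutation) dx_{(a)} ∧ dx_{(b)} ∧ dx_{(c)} with (a < b < c) sorted:
  d(3*x^2 + z) includes (∂/∂z)(3*x^2 + z) dz = (1) dz, which multiplied by dx ∧ dy gives (1) dx ∧ dy ∧ dz
  d(z*(-2*x + 3*y)) includes (∂/∂x)(z*(-2*x + 3*y)) dx = (-2*z) dx, which multiplied by dy ∧ dz gives (-2*z) dx ∧ dy ∧ dz
Collecting like 3-forms: d(omega) = (1 - 2*z) dx ∧ dy ∧ dz.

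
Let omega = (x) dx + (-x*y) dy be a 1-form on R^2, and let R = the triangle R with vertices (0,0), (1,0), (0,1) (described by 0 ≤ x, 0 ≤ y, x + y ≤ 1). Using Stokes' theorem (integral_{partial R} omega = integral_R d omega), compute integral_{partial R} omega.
integral_(partial R) omega = -1/6

Stokes: integral_partial_R omega = integral_R d omega with d omega = (∂Q/∂x - ∂P/∂y) dx ∧ dy.
  ∂Q/∂x = -y
  ∂P/∂y = 0
  integrand = ∂Q/∂x - ∂P/∂y = -y.
Integrating over R: integral_0^1 integral_0^{1-x} (-y) dy dx = -1/6.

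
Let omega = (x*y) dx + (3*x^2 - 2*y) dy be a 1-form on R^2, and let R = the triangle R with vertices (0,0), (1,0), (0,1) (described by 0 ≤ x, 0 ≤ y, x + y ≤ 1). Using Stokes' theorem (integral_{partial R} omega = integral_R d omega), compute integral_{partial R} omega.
integral_(partial R) omega = 5/6

Stokes: integral_partial_R omega = integral_R d omega with d omega = (∂Q/∂x - ∂P/∂y) dx ∧ dy.
  ∂Q/∂x = 6*x
  ∂P/∂y = x
  integrand = ∂Q/∂x - ∂P/∂y = 5*x.
Integrating over R: integral_0^1 integral_0^{1-x} (5*x) dy dx = 5/6.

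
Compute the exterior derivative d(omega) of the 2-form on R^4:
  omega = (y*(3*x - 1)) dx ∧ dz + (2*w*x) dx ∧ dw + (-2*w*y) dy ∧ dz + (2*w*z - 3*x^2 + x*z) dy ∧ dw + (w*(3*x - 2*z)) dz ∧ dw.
d(omega) = (1 - 3*x) dx ∧ dy ∧ dz + (-2*w - x - 2*y) dy ∧ dz ∧ dw + (-6*x + z) dx ∧ dy ∧ dw + (3*w) dx ∧ dz ∧ dw

For a 2-form omega = sum_{i<j} g_{ij} dx_i ∧ dx_j, the exterior derivative is
  d(omega) = sum_{i<j} d(g_{ij}) ∧ dx_i ∧ dx_j = sum_{i<j, k} (∂g_{ij}/∂x_k) dx_k ∧ dx_i ∧ dx_j.
Expand each term, using dx_k ∧ dx_i ∧ dx_j = sgn(permutation) dx_{(a)} ∧ dx_{(b)} ∧ dx_{(c)} with (a < b < c) sorted:
  d(y*(3*x - 1)) includes (∂/∂y)(y*(3*x - 1)) dy = (3*x - 1) dy, which multiplied by dx ∧ dz gives (1 - 3*x) dx ∧ dy ∧ dz
  d(-2*w*y) includes (∂/∂w)(-2*w*y) dw = (-2*y) dw, which multiplied by dy ∧ dz gives (-2*y) dy ∧ dz ∧ dw
  d(2*w*z - 3*x^2 + x*z) includes (∂/∂x)(2*w*z - 3*x^2 + x*z) dx = (-6*x + z) dx, which multiplied by dy ∧ dw gives (-6*x + z) dx ∧ dy ∧ dw
  d(2*w*z - 3*x^2 + x*z) includes (∂/∂z)(2*w*z - 3*x^2 + x*z) dz = (2*w + x) dz, which multiplied by dy ∧ dw gives (-2*w - x) dy ∧ dz ∧ dw
  d(w*(3*x - 2*z)) includes (∂/∂x)(w*(3*x - 2*z)) dx = (3*w) dx, which multiplied by dz ∧ dw gives (3*w) dx ∧ dz ∧ dw
Collecting like 3-forms: d(omega) = (1 - 3*x) dx ∧ dy ∧ dz + (-2*w - x - 2*y) dy ∧ dz ∧ dw + (-6*x + z) dx ∧ dy ∧ dw + (3*w) dx ∧ dz ∧ dw.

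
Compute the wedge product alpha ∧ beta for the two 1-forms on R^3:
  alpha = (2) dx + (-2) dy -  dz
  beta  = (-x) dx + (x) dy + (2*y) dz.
alpha ∧ beta = (-x + 4*y) dx ∧ dz + (x - 4*y) dy ∧ dz

Distribute the wedge, using dx_i ∧ dx_j = -dx_j ∧ dx_i and dx_i ∧ dx_i = 0. For each pair (i, j) with i < j, the coefficient of dx_i ∧ dx_j in alpha ∧ beta is (alpha_i * beta_j - alpha_j * beta_i). Collecting: alpha ∧ beta = (-x + 4*y) dx ∧ dz + (x - 4*y) dy ∧ dz.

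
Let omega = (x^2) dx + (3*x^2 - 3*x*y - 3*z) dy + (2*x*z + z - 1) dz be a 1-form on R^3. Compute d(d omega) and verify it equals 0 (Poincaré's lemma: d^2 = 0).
d(d omega) = 0

Step 1: d omega = sum_{i<j} (∂f_j/∂x_i - ∂f_i/∂x_j) dx_i ∧ dx_j:
  coeff of dx ∧ dy: 6*x - 3*y
  coeff of dx ∧ dz: 2*z
  coeff of dy ∧ dz: 3
Step 2: Apply d again to each 2-form coefficient. The only possible 3-form in R^3 is dx ∧ dy ∧ dz, with coefficient
  ∂(coeff of dy∧dz)/∂x - ∂(coeff of dx∧dz)/∂y + ∂(coeff of dx∧dy)/∂z
  = ∂/∂x (3) - ∂/∂y (2*z) + ∂/∂z (6*x - 3*y).
Each of these terms simplifies to sums of mixed partials that cancel in pairs. The result is 0 (by equality of mixed partials for smooth functions — Schwarz / Clairaut).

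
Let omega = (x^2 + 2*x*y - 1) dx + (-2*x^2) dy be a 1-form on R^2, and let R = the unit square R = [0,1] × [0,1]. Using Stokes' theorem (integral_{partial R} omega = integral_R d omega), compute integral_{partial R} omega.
integral_(partial R) omega = -3

Stokes: integral_partial_R omega = integral_R d omega with d omega = (∂Q/∂x - ∂P/∂y) dx ∧ dy.
  ∂Q/∂x = -4*x
  ∂P/∂y = 2*x
  integrand = ∂Q/∂x - ∂P/∂y = -6*x.
Integrating over R: integral_0^1 integral_0^1 (-6*x) dx dy = -3.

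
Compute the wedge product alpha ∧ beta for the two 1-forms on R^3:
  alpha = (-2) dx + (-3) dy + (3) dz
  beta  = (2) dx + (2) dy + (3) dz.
alpha ∧ beta = (2) dx ∧ dy + (-12) dx ∧ dz + (-15) dy ∧ dz

Distribute the wedge, using dx_i ∧ dx_j = -dx_j ∧ dx_i and dx_i ∧ dx_i = 0. For each pair (i, j) with i < j, the coefficient of dx_i ∧ dx_j in alpha ∧ beta is (alpha_i * beta_j - alpha_j * beta_i). Collecting: alpha ∧ beta = (2) dx ∧ dy + (-12) dx ∧ dz + (-15) dy ∧ dz.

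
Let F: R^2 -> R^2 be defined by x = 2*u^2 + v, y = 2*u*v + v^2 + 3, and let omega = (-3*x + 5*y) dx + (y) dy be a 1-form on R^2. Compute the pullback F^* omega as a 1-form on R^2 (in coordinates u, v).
F^* omega = (-24*u^3 + 40*u^2*v + 24*u*v^2 - 12*u*v + 60*u + 2*v^3 + 6*v) du + (4*u^2*v - 6*u^2 + 6*u*v^2 + 10*u*v + 6*u + 2*v^3 + 5*v^2 + 3*v + 15) dv

Using F^*(f dg) = (f ∘ F) d(g ∘ F), substitute each coordinate x_i by F_i(u, v) in f_i, and replace dx_i by d F_i = (∂F_i/∂u) du + (∂F_i/∂v) dv.
  For the x component: f_1(F) = -6*u^2 + 10*u*v + 5*v^2 - 3*v + 15; d F_1 = (4*u) du + (1) dv
  For the y component: f_2(F) = 2*u*v + v^2 + 3; d F_2 = (2*v) du + (2*u + 2*v) dv
Combining and collecting du, dv coefficients:
  coeff of du: -24*u^3 + 40*u^2*v + 24*u*v^2 - 12*u*v + 60*u + 2*v^3 + 6*v
  coeff of dv: 4*u^2*v - 6*u^2 + 6*u*v^2 + 10*u*v + 6*u + 2*v^3 + 5*v^2 + 3*v + 15
F^* omega = (-24*u^3 + 40*u^2*v + 24*u*v^2 - 12*u*v + 60*u + 2*v^3 + 6*v) du + (4*u^2*v - 6*u^2 + 6*u*v^2 + 10*u*v + 6*u + 2*v^3 + 5*v^2 + 3*v + 15) dv.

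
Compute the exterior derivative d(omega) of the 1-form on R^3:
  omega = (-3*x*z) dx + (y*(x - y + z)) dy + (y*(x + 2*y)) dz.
d(omega) = (y) dx ∧ dy + (3*x + y) dx ∧ dz + (x + 3*y) dy ∧ dz

For a 1-form omega = sum_i f_i dx_i, the exterior derivative is
  d(omega) = sum_{i < j} (∂f_j/∂x_i - ∂f_i/∂x_j) dx_i ∧ dx_j.
  coefficient of dx ∧ dy: ∂f_2/∂x - ∂f_1/∂y = ∂(y*(x - y + z))/∂x - ∂(-3*x*z)/∂y = y
  coefficient of dx ∧ dz: ∂f_3/∂x - ∂f_1/∂z = ∂(y*(x + 2*y))/∂x - ∂(-3*x*z)/∂z = 3*x + y
  coefficient of dy ∧ dz: ∂f_3/∂y - ∂f_2/∂z = ∂(y*(x + 2*y))/∂y - ∂(y*(x - y + z))/∂z = x + 3*y
Assembling: d(omega) = (y) dx ∧ dy + (3*x + y) dx ∧ dz + (x + 3*y) dy ∧ dz.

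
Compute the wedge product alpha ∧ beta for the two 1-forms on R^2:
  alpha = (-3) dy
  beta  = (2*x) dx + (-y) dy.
alpha ∧ beta = (6*x) dx ∧ dy

Distribute the wedge, using dx_i ∧ dx_j = -dx_j ∧ dx_i and dx_i ∧ dx_i = 0. For each pair (i, j) with i < j, the coefficient of dx_i ∧ dx_j in alpha ∧ beta is (alpha_i * beta_j - alpha_j * beta_i). Collecting: alpha ∧ beta = (6*x) dx ∧ dy.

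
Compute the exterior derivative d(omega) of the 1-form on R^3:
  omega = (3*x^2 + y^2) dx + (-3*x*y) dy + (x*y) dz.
d(omega) = (-5*y) dx ∧ dy + (y) dx ∧ dz + (x) dy ∧ dz

For a 1-form omega = sum_i f_i dx_i, the exterior derivative is
  d(omega) = sum_{i < j} (∂f_j/∂x_i - ∂f_i/∂x_j) dx_i ∧ dx_j.
  coefficient of dx ∧ dy: ∂f_2/∂x - ∂f_1/∂y = ∂(-3*x*y)/∂x - ∂(3*x^2 + y^2)/∂y = -5*y
  coefficient of dx ∧ dz: ∂f_3/∂x - ∂f_1/∂z = ∂(x*y)/∂x - ∂(3*x^2 + y^2)/∂z = y
  coefficient of dy ∧ dz: ∂f_3/∂y - ∂f_2/∂z = ∂(x*y)/∂y - ∂(-3*x*y)/∂z = x
Assembling: d(omega) = (-5*y) dx ∧ dy + (y) dx ∧ dz + (x) dy ∧ dz.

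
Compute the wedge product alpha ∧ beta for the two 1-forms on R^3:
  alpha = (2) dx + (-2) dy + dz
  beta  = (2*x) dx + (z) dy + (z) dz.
alpha ∧ beta = (4*x + 2*z) dx ∧ dy + (-2*x + 2*z) dx ∧ dz + (-3*z) dy ∧ dz

Distribute the wedge, using dx_i ∧ dx_j = -dx_j ∧ dx_i and dx_i ∧ dx_i = 0. For each pair (i, j) with i < j, the coefficient of dx_i ∧ dx_j in alpha ∧ beta is (alpha_i * beta_j - alpha_j * beta_i). Collecting: alpha ∧ beta = (4*x + 2*z) dx ∧ dy + (-2*x + 2*z) dx ∧ dz + (-3*z) dy ∧ dz.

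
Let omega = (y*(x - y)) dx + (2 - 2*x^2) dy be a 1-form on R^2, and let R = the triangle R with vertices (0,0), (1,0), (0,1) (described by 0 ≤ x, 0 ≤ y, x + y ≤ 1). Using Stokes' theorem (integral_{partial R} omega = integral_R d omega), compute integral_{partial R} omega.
integral_(partial R) omega = -1/2

Stokes: integral_partial_R omega = integral_R d omega with d omega = (∂Q/∂x - ∂P/∂y) dx ∧ dy.
  ∂Q/∂x = -4*x
  ∂P/∂y = x - 2*y
  integrand = ∂Q/∂x - ∂P/∂y = -5*x + 2*y.
Integrating over R: integral_0^1 integral_0^{1-x} (-5*x + 2*y) dy dx = -1/2.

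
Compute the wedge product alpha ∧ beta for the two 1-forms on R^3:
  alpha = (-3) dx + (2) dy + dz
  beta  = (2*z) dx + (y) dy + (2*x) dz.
alpha ∧ beta = (-3*y - 4*z) dx ∧ dy + (-6*x - 2*z) dx ∧ dz + (4*x - y) dy ∧ dz

Distribute the wedge, using dx_i ∧ dx_j = -dx_j ∧ dx_i and dx_i ∧ dx_i = 0. For each pair (i, j) with i < j, the coefficient of dx_i ∧ dx_j in alpha ∧ beta is (alpha_i * beta_j - alpha_j * beta_i). Collecting: alpha ∧ beta = (-3*y - 4*z) dx ∧ dy + (-6*x - 2*z) dx ∧ dz + (4*x - y) dy ∧ dz.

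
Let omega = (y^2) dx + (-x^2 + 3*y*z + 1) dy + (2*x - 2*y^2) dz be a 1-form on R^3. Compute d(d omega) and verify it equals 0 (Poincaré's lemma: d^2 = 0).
d(d omega) = 0

Step 1: d omega = sum_{i<j} (∂f_j/∂x_i - ∂f_i/∂x_j) dx_i ∧ dx_j:
  coeff of dx ∧ dy: -2*x - 2*y
  coeff of dx ∧ dz: 2
  coeff of dy ∧ dz: -7*y
Step 2: Apply d again to each 2-form coefficient. The only possible 3-form in R^3 is dx ∧ dy ∧ dz, with coefficient
  ∂(coeff of dy∧dz)/∂x - ∂(coeff of dx∧dz)/∂y + ∂(coeff of dx∧dy)/∂z
  = ∂/∂x (-7*y) - ∂/∂y (2) + ∂/∂z (-2*x - 2*y).
Each of these terms simplifies to sums of mixed partials that cancel in pairs. The result is 0 (by equality of mixed partials for smooth functions — Schwarz / Clairaut).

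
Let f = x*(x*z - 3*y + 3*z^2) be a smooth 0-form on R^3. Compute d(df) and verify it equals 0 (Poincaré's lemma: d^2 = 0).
d(df) = 0

Step 1: df = sum_i (∂f/∂x_i) dx_i = (2*x*z - 3*y + 3*z^2) dx + (-3*x) dy + (x*(x + 6*z)) dz.
Step 2: Apply d again. Using the 1-form formula, the coefficient of dx ∧ dy in d(df) is ∂^2 f/∂x ∂y - ∂^2 f/∂y ∂x = (-3) - (-3) = 0 (equality of mixed partials for smooth f).
Similarly for dx ∧ dz and dy ∧ dz — all coefficients vanish. So d(df) = 0.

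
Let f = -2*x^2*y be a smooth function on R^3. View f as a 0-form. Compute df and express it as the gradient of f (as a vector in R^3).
df = (-4*x*y) dx + (-2*x^2) dy + (0) dz; grad f = (-4*x*y, -2*x^2, 0)

For a 0-form f, d f = (∂f/∂x) dx + (∂f/∂y) dy + (∂f/∂z) dz. The components of the vector representation are exactly the entries of grad f in Cartesian coordinates:
  ∂f/∂x = -4*x*y
  ∂f/∂y = -2*x^2
  ∂f/∂z = 0.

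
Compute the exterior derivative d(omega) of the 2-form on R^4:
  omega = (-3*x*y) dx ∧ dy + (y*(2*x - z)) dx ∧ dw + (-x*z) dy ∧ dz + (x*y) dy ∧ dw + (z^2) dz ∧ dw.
d(omega) = (-2*x + y + z) dx ∧ dy ∧ dw + (y) dx ∧ dz ∧ dw + (-z) dx ∧ dy ∧ dz

For a 2-form omega = sum_{i<j} g_{ij} dx_i ∧ dx_j, the exterior derivative is
  d(omega) = sum_{i<j} d(g_{ij}) ∧ dx_i ∧ dx_j = sum_{i<j, k} (∂g_{ij}/∂x_k) dx_k ∧ dx_i ∧ dx_j.
Expand each term, using dx_k ∧ dx_i ∧ dx_j = sgn(permutation) dx_{(a)} ∧ dx_{(b)} ∧ dx_{(c)} with (a < b < c) sorted:
  d(y*(2*x - z)) includes (∂/∂y)(y*(2*x - z)) dy = (2*x - z) dy, which multiplied by dx ∧ dw gives (-2*x + z) dx ∧ dy ∧ dw
  d(y*(2*x - z)) includes (∂/∂z)(y*(2*x - z)) dz = (-y) dz, which multiplied by dx ∧ dw gives (y) dx ∧ dz ∧ dw
  d(-x*z) includes (∂/∂x)(-x*z) dx = (-z) dx, which multiplied by dy ∧ dz gives (-z) dx ∧ dy ∧ dz
  d(x*y) includes (∂/∂x)(x*y) dx = (y) dx, which multiplied by dy ∧ dw gives (y) dx ∧ dy ∧ dw
Collecting like 3-forms: d(omega) = (-2*x + y + z) dx ∧ dy ∧ dw + (y) dx ∧ dz ∧ dw + (-z) dx ∧ dy ∧ dz.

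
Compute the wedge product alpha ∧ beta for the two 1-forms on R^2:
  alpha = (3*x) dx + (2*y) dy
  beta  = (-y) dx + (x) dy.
alpha ∧ beta = (3*x^2 + 2*y^2) dx ∧ dy

Distribute the wedge, using dx_i ∧ dx_j = -dx_j ∧ dx_i and dx_i ∧ dx_i = 0. For each pair (i, j) with i < j, the coefficient of dx_i ∧ dx_j in alpha ∧ beta is (alpha_i * beta_j - alpha_j * beta_i). Collecting: alpha ∧ beta = (3*x^2 + 2*y^2) dx ∧ dy.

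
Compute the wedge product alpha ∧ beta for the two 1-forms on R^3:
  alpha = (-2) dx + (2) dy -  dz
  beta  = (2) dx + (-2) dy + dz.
alpha ∧ beta = 0

Distribute the wedge, using dx_i ∧ dx_j = -dx_j ∧ dx_i and dx_i ∧ dx_i = 0. For each pair (i, j) with i < j, the coefficient of dx_i ∧ dx_j in alpha ∧ beta is (alpha_i * beta_j - alpha_j * beta_i). Collecting: alpha ∧ beta = 0.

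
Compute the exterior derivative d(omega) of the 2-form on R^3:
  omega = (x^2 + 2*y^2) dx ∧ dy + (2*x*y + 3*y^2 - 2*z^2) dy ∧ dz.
d(omega) = (2*y) dx ∧ dy ∧ dz

For a 2-form omega = sum_{i<j} g_{ij} dx_i ∧ dx_j, the exterior derivative is
  d(omega) = sum_{i<j} d(g_{ij}) ∧ dx_i ∧ dx_j = sum_{i<j, k} (∂g_{ij}/∂x_k) dx_k ∧ dx_i ∧ dx_j.
Expand each term, using dx_k ∧ dx_i ∧ dx_j = sgn(permutation) dx_{(a)} ∧ dx_{(b)} ∧ dx_{(c)} with (a < b < c) sorted:
  d(2*x*y + 3*y^2 - 2*z^2) includes (∂/∂x)(2*x*y + 3*y^2 - 2*z^2) dx = (2*y) dx, which multiplied by dy ∧ dz gives (2*y) dx ∧ dy ∧ dz
Collecting like 3-forms: d(omega) = (2*y) dx ∧ dy ∧ dz.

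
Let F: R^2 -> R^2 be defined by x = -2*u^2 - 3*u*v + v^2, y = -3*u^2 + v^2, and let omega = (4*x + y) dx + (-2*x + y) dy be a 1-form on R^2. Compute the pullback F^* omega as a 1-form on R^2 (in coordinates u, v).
F^* omega = (38*u^3 + 45*u^2*v + 22*u*v^2 - 15*v^3) du + (33*u^3 + 16*u^2*v - 27*u*v^2 + 8*v^3) dv

Using F^*(f dg) = (f ∘ F) d(g ∘ F), substitute each coordinate x_i by F_i(u, v) in f_i, and replace dx_i by d F_i = (∂F_i/∂u) du + (∂F_i/∂v) dv.
  For the x component: f_1(F) = -11*u^2 - 12*u*v + 5*v^2; d F_1 = (-4*u - 3*v) du + (-3*u + 2*v) dv
  For the y component: f_2(F) = u^2 + 6*u*v - v^2; d F_2 = (-6*u) du + (2*v) dv
Combining and collecting du, dv coefficients:
  coeff of du: 38*u^3 + 45*u^2*v + 22*u*v^2 - 15*v^3
  coeff of dv: 33*u^3 + 16*u^2*v - 27*u*v^2 + 8*v^3
F^* omega = (38*u^3 + 45*u^2*v + 22*u*v^2 - 15*v^3) du + (33*u^3 + 16*u^2*v - 27*u*v^2 + 8*v^3) dv.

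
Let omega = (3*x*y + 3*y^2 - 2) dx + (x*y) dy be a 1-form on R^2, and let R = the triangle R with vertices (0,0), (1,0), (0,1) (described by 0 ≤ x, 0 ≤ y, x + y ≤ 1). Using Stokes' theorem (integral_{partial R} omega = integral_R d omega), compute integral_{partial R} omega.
integral_(partial R) omega = -4/3

Stokes: integral_partial_R omega = integral_R d omega with d omega = (∂Q/∂x - ∂P/∂y) dx ∧ dy.
  ∂Q/∂x = y
  ∂P/∂y = 3*x + 6*y
  integrand = ∂Q/∂x - ∂P/∂y = -3*x - 5*y.
Integrating over R: integral_0^1 integral_0^{1-x} (-3*x - 5*y) dy dx = -4/3.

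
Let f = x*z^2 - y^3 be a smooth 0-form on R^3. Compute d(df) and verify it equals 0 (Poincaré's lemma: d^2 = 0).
d(df) = 0

Step 1: df = sum_i (∂f/∂x_i) dx_i = (z^2) dx + (-3*y^2) dy + (2*x*z) dz.
Step 2: Apply d again. Using the 1-form formula, the coefficient of dx ∧ dy in d(df) is ∂^2 f/∂x ∂y - ∂^2 f/∂y ∂x = (0) - (0) = 0 (equality of mixed partials for smooth f).
Similarly for dx ∧ dz and dy ∧ dz — all coefficients vanish. So d(df) = 0.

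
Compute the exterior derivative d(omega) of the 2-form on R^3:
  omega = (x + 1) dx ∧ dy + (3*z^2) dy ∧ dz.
d(omega) = 0

For a 2-form omega = sum_{i<j} g_{ij} dx_i ∧ dx_j, the exterior derivative is
  d(omega) = sum_{i<j} d(g_{ij}) ∧ dx_i ∧ dx_j = sum_{i<j, k} (∂g_{ij}/∂x_k) dx_k ∧ dx_i ∧ dx_j.
Expand each term, using dx_k ∧ dx_i ∧ dx_j = sgn(permutation) dx_{(a)} ∧ dx_{(b)} ∧ dx_{(c)} with (a < b < c) sorted:

Collecting like 3-forms: d(omega) = 0.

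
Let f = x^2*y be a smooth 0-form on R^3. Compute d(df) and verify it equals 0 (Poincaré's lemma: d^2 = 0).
d(df) = 0

Step 1: df = sum_i (∂f/∂x_i) dx_i = (2*x*y) dx + (x^2) dy + (0) dz.
Step 2: Apply d again. Using the 1-form formula, the coefficient of dx ∧ dy in d(df) is ∂^2 f/∂x ∂y - ∂^2 f/∂y ∂x = (2*x) - (2*x) = 0 (equality of mixed partials for smooth f).
Similarly for dx ∧ dz and dy ∧ dz — all coefficients vanish. So d(df) = 0.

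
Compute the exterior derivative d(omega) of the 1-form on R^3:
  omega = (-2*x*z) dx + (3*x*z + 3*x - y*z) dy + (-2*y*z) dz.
d(omega) = (3*z + 3) dx ∧ dy + (2*x) dx ∧ dz + (-3*x + y - 2*z) dy ∧ dz

For a 1-form omega = sum_i f_i dx_i, the exterior derivative is
  d(omega) = sum_{i < j} (∂f_j/∂x_i - ∂f_i/∂x_j) dx_i ∧ dx_j.
  coefficient of dx ∧ dy: ∂f_2/∂x - ∂f_1/∂y = ∂(3*x*z + 3*x - y*z)/∂x - ∂(-2*x*z)/∂y = 3*z + 3
  coefficient of dx ∧ dz: ∂f_3/∂x - ∂f_1/∂z = ∂(-2*y*z)/∂x - ∂(-2*x*z)/∂z = 2*x
  coefficient of dy ∧ dz: ∂f_3/∂y - ∂f_2/∂z = ∂(-2*y*z)/∂y - ∂(3*x*z + 3*x - y*z)/∂z = -3*x + y - 2*z
Assembling: d(omega) = (3*z + 3) dx ∧ dy + (2*x) dx ∧ dz + (-3*x + y - 2*z) dy ∧ dz.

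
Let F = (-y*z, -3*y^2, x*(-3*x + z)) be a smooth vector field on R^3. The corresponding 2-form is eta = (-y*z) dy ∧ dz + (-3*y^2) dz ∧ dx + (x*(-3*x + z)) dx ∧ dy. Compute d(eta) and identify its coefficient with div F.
d(eta) = (x - 6*y) dx ∧ dy ∧ dz; div F = x - 6*y

For a 2-form in R^3 of the form above, applying d gives a 3-form with coefficient ∂P/∂x + ∂Q/∂y + ∂R/∂z:
  ∂P/∂x = 0
  ∂Q/∂y = -6*y
  ∂R/∂z = x
Sum = x - 6*y, which is exactly div F.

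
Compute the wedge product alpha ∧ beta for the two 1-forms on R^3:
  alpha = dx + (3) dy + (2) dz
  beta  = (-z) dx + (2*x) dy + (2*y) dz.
alpha ∧ beta = (2*x + 3*z) dx ∧ dy + (2*y + 2*z) dx ∧ dz + (-4*x + 6*y) dy ∧ dz

Distribute the wedge, using dx_i ∧ dx_j = -dx_j ∧ dx_i and dx_i ∧ dx_i = 0. For each pair (i, j) with i < j, the coefficient of dx_i ∧ dx_j in alpha ∧ beta is (alpha_i * beta_j - alpha_j * beta_i). Collecting: alpha ∧ beta = (2*x + 3*z) dx ∧ dy + (2*y + 2*z) dx ∧ dz + (-4*x + 6*y) dy ∧ dz.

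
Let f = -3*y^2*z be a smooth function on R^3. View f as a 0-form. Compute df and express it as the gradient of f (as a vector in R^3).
df = (0) dx + (-6*y*z) dy + (-3*y^2) dz; grad f = (0, -6*y*z, -3*y^2)

For a 0-form f, d f = (∂f/∂x) dx + (∂f/∂y) dy + (∂f/∂z) dz. The components of the vector representation are exactly the entries of grad f in Cartesian coordinates:
  ∂f/∂x = 0
  ∂f/∂y = -6*y*z
  ∂f/∂z = -3*y^2.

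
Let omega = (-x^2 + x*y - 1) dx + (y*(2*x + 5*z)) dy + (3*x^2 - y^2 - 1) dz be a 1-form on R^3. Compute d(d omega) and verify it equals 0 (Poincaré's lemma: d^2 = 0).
d(d omega) = 0

Step 1: d omega = sum_{i<j} (∂f_j/∂x_i - ∂f_i/∂x_j) dx_i ∧ dx_j:
  coeff of dx ∧ dy: -x + 2*y
  coeff of dx ∧ dz: 6*x
  coeff of dy ∧ dz: -7*y
Step 2: Apply d again to each 2-form coefficient. The only possible 3-form in R^3 is dx ∧ dy ∧ dz, with coefficient
  ∂(coeff of dy∧dz)/∂x - ∂(coeff of dx∧dz)/∂y + ∂(coeff of dx∧dy)/∂z
  = ∂/∂x (-7*y) - ∂/∂y (6*x) + ∂/∂z (-x + 2*y).
Each of these terms simplifies to sums of mixed partials that cancel in pairs. The result is 0 (by equality of mixed partials for smooth functions — Schwarz / Clairaut).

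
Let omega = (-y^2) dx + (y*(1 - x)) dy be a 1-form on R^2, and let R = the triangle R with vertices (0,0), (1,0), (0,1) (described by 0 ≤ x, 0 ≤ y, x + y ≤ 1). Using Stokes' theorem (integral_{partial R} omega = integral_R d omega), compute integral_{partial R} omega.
integral_(partial R) omega = 1/6

Stokes: integral_partial_R omega = integral_R d omega with d omega = (∂Q/∂x - ∂P/∂y) dx ∧ dy.
  ∂Q/∂x = -y
  ∂P/∂y = -2*y
  integrand = ∂Q/∂x - ∂P/∂y = y.
Integrating over R: integral_0^1 integral_0^{1-x} (y) dy dx = 1/6.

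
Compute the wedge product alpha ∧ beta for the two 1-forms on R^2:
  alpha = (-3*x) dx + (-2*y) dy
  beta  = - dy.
alpha ∧ beta = (3*x) dx ∧ dy

Distribute the wedge, using dx_i ∧ dx_j = -dx_j ∧ dx_i and dx_i ∧ dx_i = 0. For each pair (i, j) with i < j, the coefficient of dx_i ∧ dx_j in alpha ∧ beta is (alpha_i * beta_j - alpha_j * beta_i). Collecting: alpha ∧ beta = (3*x) dx ∧ dy.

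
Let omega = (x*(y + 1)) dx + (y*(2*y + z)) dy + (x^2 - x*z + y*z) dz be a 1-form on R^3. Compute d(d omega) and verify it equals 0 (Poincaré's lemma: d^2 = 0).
d(d omega) = 0

Step 1: d omega = sum_{i<j} (∂f_j/∂x_i - ∂f_i/∂x_j) dx_i ∧ dx_j:
  coeff of dx ∧ dy: -x
  coeff of dx ∧ dz: 2*x - z
  coeff of dy ∧ dz: -y + z
Step 2: Apply d again to each 2-form coefficient. The only possible 3-form in R^3 is dx ∧ dy ∧ dz, with coefficient
  ∂(coeff of dy∧dz)/∂x - ∂(coeff of dx∧dz)/∂y + ∂(coeff of dx∧dy)/∂z
  = ∂/∂x (-y + z) - ∂/∂y (2*x - z) + ∂/∂z (-x).
Each of these terms simplifies to sums of mixed partials that cancel in pairs. The result is 0 (by equality of mixed partials for smooth functions — Schwarz / Clairaut).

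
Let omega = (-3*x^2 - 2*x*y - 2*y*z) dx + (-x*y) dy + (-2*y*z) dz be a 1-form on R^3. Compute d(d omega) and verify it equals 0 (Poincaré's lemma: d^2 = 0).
d(d omega) = 0

Step 1: d omega = sum_{i<j} (∂f_j/∂x_i - ∂f_i/∂x_j) dx_i ∧ dx_j:
  coeff of dx ∧ dy: 2*x - y + 2*z
  coeff of dx ∧ dz: 2*y
  coeff of dy ∧ dz: -2*z
Step 2: Apply d again to each 2-form coefficient. The only possible 3-form in R^3 is dx ∧ dy ∧ dz, with coefficient
  ∂(coeff of dy∧dz)/∂x - ∂(coeff of dx∧dz)/∂y + ∂(coeff of dx∧dy)/∂z
  = ∂/∂x (-2*z) - ∂/∂y (2*y) + ∂/∂z (2*x - y + 2*z).
Each of these terms simplifies to sums of mixed partials that cancel in pairs. The result is 0 (by equality of mixed partials for smooth functions — Schwarz / Clairaut).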